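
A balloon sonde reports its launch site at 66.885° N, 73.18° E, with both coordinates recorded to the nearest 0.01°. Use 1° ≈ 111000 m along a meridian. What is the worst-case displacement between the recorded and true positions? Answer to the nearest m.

596 m

Rounding to 2 decimal places leaves each coordinate within ±0.005° of the true value.
North–south component: 0.005° × 111000 = 555 m.
E–W at 66.885°: 0.005° × 111000 × cos 66.885° = 0.005 × 111000 × 0.3926 ≈ 217.881 m.
The two errors are perpendicular, so the maximum displacement is √(555² + 217.881²) ≈ 596.236 m.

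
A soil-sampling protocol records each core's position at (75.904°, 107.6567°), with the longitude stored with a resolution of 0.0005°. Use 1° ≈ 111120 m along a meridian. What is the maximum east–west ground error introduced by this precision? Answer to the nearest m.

7 m

With a 0.0005° grid the true value lies within half a step, ±0.0005°/2 = ±0.00025°, of the stored one.
Parallels shrink by cos φ, so at 75.904° a degree of longitude is 111120 × 0.2435 ≈ 27063 m.
East–west error: 0.00025° × 27063 m/° ≈ 6.76574 m.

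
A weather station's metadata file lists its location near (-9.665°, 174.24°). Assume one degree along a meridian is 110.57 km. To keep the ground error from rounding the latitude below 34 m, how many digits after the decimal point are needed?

4 decimal places

One degree of latitude covers 110570 m.
With N decimal places the half-ulp bound is 0.5·10⁻ᴺ°, or 0.5·10⁻ᴺ × 110570 m on the ground.
Setting 55285 × 10⁻ᴺ ≤ 34 gives 10ᴺ ≥ 1626, i.e. N ≥ 3.21.
At 3 places the error can reach 55.3 m, but 4 places keeps it to 5.53 m.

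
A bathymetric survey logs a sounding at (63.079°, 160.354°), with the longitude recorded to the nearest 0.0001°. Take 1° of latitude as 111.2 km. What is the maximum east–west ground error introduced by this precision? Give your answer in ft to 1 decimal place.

8.3 ft

Rounding to 4 decimal places leaves the longitude within ±5e-05° of the true value.
Parallels shrink by cos φ, so at 63.079° a degree of longitude is 111200 × 0.4528 ≈ 50347.1 m.
East–west error: 5e-05° × 50347.1 m/° ≈ 2.51735 m.
Converting: 2.51735 m × 3.2808 ft/m ≈ 8.259 ft.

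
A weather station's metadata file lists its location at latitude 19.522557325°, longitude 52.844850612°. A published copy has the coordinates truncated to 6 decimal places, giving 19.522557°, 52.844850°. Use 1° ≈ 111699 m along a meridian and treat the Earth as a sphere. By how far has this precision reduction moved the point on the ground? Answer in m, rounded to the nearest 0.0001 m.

0.0740 m

The latitude changed by +0.000000325° and the longitude by +0.000000612°.
North–south shift: 0.000000325 × 111699 = 0.0363022 m.
East–west at this latitude: 0.000000612° × 111699 × cos 19.5226° ≈ 0.000000612 × 105277 = 0.0644298 m.
Combined displacement = (0.0363022² + 0.0644298²)^½ ≈ 0.073953 m.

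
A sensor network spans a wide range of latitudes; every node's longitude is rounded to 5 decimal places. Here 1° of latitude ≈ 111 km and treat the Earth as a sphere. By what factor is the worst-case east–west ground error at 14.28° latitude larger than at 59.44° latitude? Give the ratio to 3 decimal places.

1.906

Rounding to 5 decimal places leaves the longitude within ±5e-06° of the true value.
At 14.28°: 5e-06° × 111000 × cos 14.28° = 5e-06 × 111000 × 0.9691 ≈ 0.53785 m.
Error at 59.44° = 5e-06° × 111000 × cos 59.44° ≈ 0.555 × 0.5084 = 0.28218 m.
Ratio: 0.53785 / 0.28218 = cos 14.28° / cos 59.44° ≈ 1.9060.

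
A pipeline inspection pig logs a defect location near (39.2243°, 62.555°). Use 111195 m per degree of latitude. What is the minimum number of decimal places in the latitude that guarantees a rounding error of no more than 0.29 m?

6 decimal places

One degree of latitude covers 111195 m.
N decimal places → at most half a unit in the last place, 0.5 × 10⁻ᴺ° = 111195/2 × 10⁻ᴺ m.
Setting 55597.5 × 10⁻ᴺ ≤ 0.29 gives 10ᴺ ≥ 1.917e+05, i.e. N ≥ 5.28.
N = 5 would give 0.556 m (too coarse); N = 6 gives 0.0556 m ≤ 0.29 m.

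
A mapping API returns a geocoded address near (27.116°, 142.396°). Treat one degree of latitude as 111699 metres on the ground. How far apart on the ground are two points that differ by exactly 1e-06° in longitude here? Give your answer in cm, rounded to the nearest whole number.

10 cm

At 27.116° a degree of longitude is 111699 × cos 27.116° ≈ 99421.7 m, so 1e-06° corresponds to 0.0994217 m.
That is 0.0994217 m = 9.9422 cm.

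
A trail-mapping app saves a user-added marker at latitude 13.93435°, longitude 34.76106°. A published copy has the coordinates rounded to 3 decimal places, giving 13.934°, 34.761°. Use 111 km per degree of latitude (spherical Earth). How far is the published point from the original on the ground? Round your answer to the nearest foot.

129 feet

Δlat = 13.93435 − 13.934 = +0.00035°; Δlon = 34.76106 − 34.761 = +0.00006°.
N–S: 0.00035° × 111000 m/° = 38.85 m.
East–west at this latitude: 0.00006° × 111000 × cos 13.934° ≈ 0.00006 × 107734 = 6.46402 m.
Combined displacement = (38.85² + 6.46402²)^½ ≈ 39.3841 m.
Converting: 39.3841 m × 3.2808 ft/m ≈ 129.21 ft.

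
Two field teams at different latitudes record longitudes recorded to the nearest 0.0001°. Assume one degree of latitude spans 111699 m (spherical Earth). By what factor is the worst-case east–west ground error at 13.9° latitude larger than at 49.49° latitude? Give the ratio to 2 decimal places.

1.49

Rounding to 4 decimal places leaves the longitude within ±5e-05° of the true value.
Error at 13.9° = 5e-05° × 111699 × cos 13.9° ≈ 5.585 × 0.9707 = 5.4214 m.
At 49.49°: 5e-05° × 111699 × cos 49.49° = 5e-05 × 111699 × 0.6496 ≈ 3.6279 m.
The ratio reduces to cos 13.9° / cos 49.49° = 0.9707/0.6496 ≈ 1.4944.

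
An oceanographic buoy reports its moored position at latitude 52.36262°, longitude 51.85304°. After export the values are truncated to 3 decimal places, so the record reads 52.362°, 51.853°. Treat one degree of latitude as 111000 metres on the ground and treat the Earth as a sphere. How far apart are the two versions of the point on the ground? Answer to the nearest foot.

Δlat = 52.36262 − 52.362 = +0.00062°; Δlon = 51.85304 − 51.853 = +0.00004°.
N–S: 0.00062° × 111000 m/° = 68.82 m.
E–W at 52.362°: 0.00004° × 111000 × cos 52.362° = 0.00004 × 111000 × 0.6107 ≈ 2.71138 m.
Combined displacement = (68.82² + 2.71138²)^½ ≈ 68.8734 m.
In feet: 68.8734 m ÷ 0.3048 ≈ 225.96 ft.

226 feet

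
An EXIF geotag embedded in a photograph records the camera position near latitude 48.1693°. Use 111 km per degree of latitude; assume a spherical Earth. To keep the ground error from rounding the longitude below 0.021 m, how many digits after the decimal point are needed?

At 48.1693° one degree of longitude covers 111000 × cos 48.1693° ≈ 111000 × 0.6669 ≈ 74029.4 m.
N decimal places → at most half a unit in the last place, 0.5 × 10⁻ᴺ° = 74029.4/2 × 10⁻ᴺ m.
Need 0.5 × 74029.4 × 10⁻ᴺ ≤ 0.021 → 10⁻ᴺ ≤ 5.673e-07, so N ≥ 6.25.
N = 6 would give 0.037 m (too coarse); N = 7 gives 0.0037 m ≤ 0.021 m.

7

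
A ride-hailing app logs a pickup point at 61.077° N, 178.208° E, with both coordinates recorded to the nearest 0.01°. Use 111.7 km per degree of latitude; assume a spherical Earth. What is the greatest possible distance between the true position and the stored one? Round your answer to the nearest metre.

620 metres

Rounding to 2 decimal places leaves each coordinate within ±0.005° of the true value.
Latitude error → 0.005 × 111700 = 558.5 m along the meridian.
East–west component at 61.077°: 0.005° × 111700 × cos 61.077° ≈ 0.005 × 54021.9 ≈ 270.109 m.
Worst case both components are at the extreme and orthogonal: √(558.5² + 270.109²) ≈ 620.388 m.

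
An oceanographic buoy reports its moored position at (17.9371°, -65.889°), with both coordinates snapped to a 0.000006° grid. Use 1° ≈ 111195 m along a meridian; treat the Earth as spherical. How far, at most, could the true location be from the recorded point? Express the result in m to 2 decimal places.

0.46 m

With a 0.000006° grid the true value lies within half a step, ±0.000006°/2 = ±3e-06°, of the stored one.
N–S: 3e-06° × 111195 m/° = 0.333585 m.
Longitude error → 3e-06 × 111195 × cos 17.9371° = 3e-06 × 111195 × 0.9514 ≈ 0.317371 m.
Worst case both components are at the extreme and orthogonal: √(0.333585² + 0.317371²) ≈ 0.460438 m.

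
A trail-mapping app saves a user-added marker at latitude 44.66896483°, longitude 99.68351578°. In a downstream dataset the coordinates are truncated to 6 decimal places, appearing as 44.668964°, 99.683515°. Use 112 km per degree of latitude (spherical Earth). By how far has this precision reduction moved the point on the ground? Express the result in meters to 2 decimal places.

The latitude changed by +0.00000083° and the longitude by +0.00000078°.
N–S: 0.00000083° × 112000 m/° = 0.09296 m.
East–west at this latitude: 0.00000078° × 112000 × cos 44.669° ≈ 0.00000078 × 79652.2 = 0.0621287 m.
Hypotenuse of the two orthogonal shifts: √(0.09296² + 0.0621287²) = 0.11181 m.

0.11 meters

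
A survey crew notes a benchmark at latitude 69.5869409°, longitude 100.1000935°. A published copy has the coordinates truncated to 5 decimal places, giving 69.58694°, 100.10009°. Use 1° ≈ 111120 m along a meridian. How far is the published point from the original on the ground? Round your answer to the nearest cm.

The latitude changed by +0.0000009° and the longitude by +0.0000035°.
N–S: 0.0000009° × 111120 m/° = 0.100008 m.
East–west at this latitude: 0.0000035° × 111120 × cos 69.5869° ≈ 0.0000035 × 38757.1 = 0.13565 m.
Distance: √(0.100008² + 0.13565²) ≈ 0.16853 m.
That is 0.16853 m = 16.853 cm.

17 cm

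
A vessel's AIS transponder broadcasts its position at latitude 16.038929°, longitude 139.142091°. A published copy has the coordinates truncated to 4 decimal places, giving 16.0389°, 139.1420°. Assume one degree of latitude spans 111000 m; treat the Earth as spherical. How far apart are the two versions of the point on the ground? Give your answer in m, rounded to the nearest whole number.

The latitude changed by +0.000029° and the longitude by +0.000091°.
N–S: 0.000029° × 111000 m/° = 3.219 m.
East–west at this latitude: 0.000091° × 111000 × cos 16.0389° ≈ 0.000091 × 106679 = 9.70781 m.
Combined displacement = (3.219² + 9.70781²)^½ ≈ 10.2276 m.

10 m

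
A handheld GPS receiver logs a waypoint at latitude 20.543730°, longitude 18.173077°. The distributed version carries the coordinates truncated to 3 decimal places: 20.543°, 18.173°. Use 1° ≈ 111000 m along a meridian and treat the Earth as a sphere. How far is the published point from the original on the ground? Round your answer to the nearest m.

81 m

The latitude changed by +0.000730° and the longitude by +0.000077°.
N–S: 0.000730° × 111000 m/° = 81.03 m.
E–W at 20.543°: 0.000077° × 111000 × cos 20.543° = 0.000077 × 111000 × 0.9364 ≈ 8.00349 m.
Combined displacement = (81.03² + 8.00349²)^½ ≈ 81.4243 m.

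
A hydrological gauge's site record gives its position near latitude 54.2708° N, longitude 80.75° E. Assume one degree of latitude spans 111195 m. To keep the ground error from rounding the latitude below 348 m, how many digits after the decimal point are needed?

One degree of latitude covers 111195 m.
N decimal places → at most half a unit in the last place, 0.5 × 10⁻ᴺ° = 111195/2 × 10⁻ᴺ m.
Need 0.5 × 111195 × 10⁻ᴺ ≤ 348 → 10⁻ᴺ ≤ 6.259e-03, so N ≥ 2.20.
At 2 places the error can reach 556 m, but 3 places keeps it to 55.6 m.

3 decimal places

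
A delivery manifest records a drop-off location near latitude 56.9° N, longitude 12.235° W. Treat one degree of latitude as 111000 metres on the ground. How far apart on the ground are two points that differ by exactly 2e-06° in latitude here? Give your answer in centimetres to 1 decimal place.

22.2 centimetres

2e-06° × 111000 m/° = 0.222 m.
That is 0.222 m = 22.2 cm.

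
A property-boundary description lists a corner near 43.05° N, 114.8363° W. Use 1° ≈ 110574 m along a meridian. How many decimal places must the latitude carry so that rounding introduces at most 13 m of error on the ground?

One degree of latitude covers 110574 m.
Rounding to N decimal places gives at most 0.5 × 10⁻ᴺ degrees of error, i.e. 0.5 × 10⁻ᴺ × 110574 m.
Need 0.5 × 110574 × 10⁻ᴺ ≤ 13 → 10⁻ᴺ ≤ 2.351e-04, so N ≥ 3.63.
At 3 places the error can reach 55.3 m, but 4 places keeps it to 5.53 m.

4 decimal places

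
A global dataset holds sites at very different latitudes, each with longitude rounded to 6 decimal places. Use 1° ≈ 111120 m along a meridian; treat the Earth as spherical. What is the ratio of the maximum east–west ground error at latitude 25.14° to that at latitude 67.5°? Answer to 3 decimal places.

Rounding to 6 decimal places leaves the longitude within ±5e-07° of the true value.
Error at 25.14° = 5e-07° × 111120 × cos 25.14° ≈ 0.05556 × 0.9053 = 0.050297 m.
Error at 67.5° = 5e-07° × 111120 × cos 67.5° ≈ 0.05556 × 0.3827 = 0.021262 m.
The ratio reduces to cos 25.14° / cos 67.5° = 0.9053/0.3827 ≈ 2.3656.

2.366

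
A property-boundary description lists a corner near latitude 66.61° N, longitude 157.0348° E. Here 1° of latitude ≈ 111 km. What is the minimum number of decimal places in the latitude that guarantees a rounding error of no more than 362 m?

One degree of latitude covers 111000 m.
With N decimal places the half-ulp bound is 0.5·10⁻ᴺ°, or 0.5·10⁻ᴺ × 111000 m on the ground.
Setting 55500 × 10⁻ᴺ ≤ 362 gives 10ᴺ ≥ 153.3, i.e. N ≥ 2.19.
N = 2 would give 555 m (too coarse); N = 3 gives 55.5 m ≤ 362 m.

3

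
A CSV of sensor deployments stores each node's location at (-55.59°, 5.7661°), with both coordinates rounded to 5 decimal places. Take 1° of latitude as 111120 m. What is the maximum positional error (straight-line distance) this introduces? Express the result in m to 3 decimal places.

Rounding to 5 decimal places leaves each coordinate within ±5e-06° of the true value.
North–south component: 5e-06° × 111120 = 0.5556 m.
E–W at 55.59°: 5e-06° × 111120 × cos 55.59° = 5e-06 × 111120 × 0.5651 ≈ 0.313976 m.
The two errors are perpendicular, so the maximum displacement is √(0.5556² + 0.313976²) ≈ 0.638179 m.

0.638 m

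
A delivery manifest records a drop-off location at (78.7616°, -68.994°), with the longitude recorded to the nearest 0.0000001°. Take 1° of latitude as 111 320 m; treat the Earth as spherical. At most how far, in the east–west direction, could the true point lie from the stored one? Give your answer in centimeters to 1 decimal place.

0.1 centimeters

Rounding to 7 decimal places leaves the longitude within ±5e-08° of the true value.
One degree of longitude at 78.7616° is 111320 × cos 78.7616° ≈ 111320 × 0.1949 = 21695.3 m.
East–west error: 5e-08° × 21695.3 m/° ≈ 0.00108477 m.
That is 0.00108477 m = 0.10848 cm.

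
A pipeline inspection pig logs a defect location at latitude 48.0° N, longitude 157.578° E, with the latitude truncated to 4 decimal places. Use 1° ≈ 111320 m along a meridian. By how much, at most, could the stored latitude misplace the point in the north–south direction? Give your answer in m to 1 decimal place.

11.1 m

Truncating at 4 decimal places can drop up to a full unit in the last place, so the latitude may be off by as much as 0.0001°.
Along the meridian that is 0.0001° × 111320 m/° = 11.132 m.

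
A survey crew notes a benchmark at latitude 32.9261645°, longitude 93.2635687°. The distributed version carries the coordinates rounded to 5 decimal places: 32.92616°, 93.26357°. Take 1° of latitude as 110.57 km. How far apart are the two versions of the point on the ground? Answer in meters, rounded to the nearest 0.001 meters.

0.512 meters

The latitude changed by +0.0000045° and the longitude by -0.0000013°.
North–south shift: 0.0000045 × 110570 = 0.497565 m.
East–west at this latitude: -0.0000013° × 110570 × cos 32.9262° ≈ -0.0000013 × 92809.3 = -0.120652 m.
Hypotenuse of the two orthogonal shifts: √(0.497565² + 0.120652²) = 0.511984 m.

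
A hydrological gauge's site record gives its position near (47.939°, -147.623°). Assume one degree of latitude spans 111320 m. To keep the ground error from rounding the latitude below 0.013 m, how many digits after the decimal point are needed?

7 decimal places

One degree of latitude covers 111320 m.
With N decimal places the half-ulp bound is 0.5·10⁻ᴺ°, or 0.5·10⁻ᴺ × 111320 m on the ground.
Need 0.5 × 111320 × 10⁻ᴺ ≤ 0.013 → 10⁻ᴺ ≤ 2.336e-07, so N ≥ 6.63.
At 6 places the error can reach 0.0557 m, but 7 places keeps it to 0.00557 m.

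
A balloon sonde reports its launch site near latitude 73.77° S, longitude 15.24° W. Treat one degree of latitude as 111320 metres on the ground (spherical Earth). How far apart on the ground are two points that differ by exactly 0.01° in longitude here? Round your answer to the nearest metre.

At 73.77° a degree of longitude is 111320 × cos 73.77° ≈ 31113.3 m, so 0.01° corresponds to 311.133 m.

311 metres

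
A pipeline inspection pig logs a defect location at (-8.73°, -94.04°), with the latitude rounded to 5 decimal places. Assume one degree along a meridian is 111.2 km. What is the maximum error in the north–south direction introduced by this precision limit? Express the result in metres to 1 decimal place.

Rounding to 5 decimal places leaves the latitude within ±5e-06° of the true value.
Along the meridian that is 5e-06° × 111200 m/° = 0.556 m.

0.6 metres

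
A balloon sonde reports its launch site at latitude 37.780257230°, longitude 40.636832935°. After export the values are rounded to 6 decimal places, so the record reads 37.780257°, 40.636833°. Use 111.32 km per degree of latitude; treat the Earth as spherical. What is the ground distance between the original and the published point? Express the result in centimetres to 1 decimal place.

The latitude changed by +0.000000230° and the longitude by -0.000000065°.
N–S: 0.000000230° × 111320 m/° = 0.0256036 m.
E–W at 37.7803°: -0.000000065° × 111320 × cos 37.7803° = -0.000000065 × 111320 × 0.7904 ≈ -0.00571893 m.
Distance: √(0.0256036² + 0.00571893²) ≈ 0.0262345 m.
That is 0.0262345 m = 2.6235 cm.

2.6 centimetres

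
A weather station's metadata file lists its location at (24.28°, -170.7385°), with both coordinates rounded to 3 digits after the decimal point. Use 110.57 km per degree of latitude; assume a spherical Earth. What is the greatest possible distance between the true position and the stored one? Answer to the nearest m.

Rounding to 3 decimal places leaves each coordinate within ±0.0005° of the true value.
Latitude error → 0.0005 × 110570 = 55.285 m along the meridian.
Longitude error → 0.0005 × 110570 × cos 24.28° = 0.0005 × 110570 × 0.9115 ≈ 50.3949 m.
Combining orthogonally: (55.285² + 50.3949²)^½ ≈ 74.8069 m.

75 m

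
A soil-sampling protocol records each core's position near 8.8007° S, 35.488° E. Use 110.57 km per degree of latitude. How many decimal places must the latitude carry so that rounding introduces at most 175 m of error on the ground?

3 decimal places

One degree of latitude covers 110570 m.
With N decimal places the half-ulp bound is 0.5·10⁻ᴺ°, or 0.5·10⁻ᴺ × 110570 m on the ground.
Setting 55285 × 10⁻ᴺ ≤ 175 gives 10ᴺ ≥ 315.9, i.e. N ≥ 2.50.
N = 2 would give 553 m (too coarse); N = 3 gives 55.3 m ≤ 175 m.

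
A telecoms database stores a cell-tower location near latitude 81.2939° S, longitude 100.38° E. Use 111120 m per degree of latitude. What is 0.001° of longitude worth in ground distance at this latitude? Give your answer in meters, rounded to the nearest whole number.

One degree of longitude here spans 111120 × cos 81.2939° = 111120 × 0.1514 ≈ 16819.8 m; 0.001° of that is 16.8198 m.

17 meters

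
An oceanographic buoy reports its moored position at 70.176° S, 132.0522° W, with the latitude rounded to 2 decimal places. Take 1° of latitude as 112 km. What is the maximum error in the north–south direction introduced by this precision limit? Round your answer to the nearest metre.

560 metres

Rounding to 2 decimal places leaves the latitude within ±0.005° of the true value.
So the N–S error is at most 0.005 × 112000 = 560 m.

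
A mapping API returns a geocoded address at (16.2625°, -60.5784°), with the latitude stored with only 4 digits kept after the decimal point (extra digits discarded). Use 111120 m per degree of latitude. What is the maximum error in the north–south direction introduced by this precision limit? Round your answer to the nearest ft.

36 ft

Truncating at 4 decimal places can drop up to a full unit in the last place, so the latitude may be off by as much as 0.0001°.
Along the meridian that is 0.0001° × 111120 m/° = 11.112 m.
Converting: 11.112 m × 3.2808 ft/m ≈ 36.457 ft.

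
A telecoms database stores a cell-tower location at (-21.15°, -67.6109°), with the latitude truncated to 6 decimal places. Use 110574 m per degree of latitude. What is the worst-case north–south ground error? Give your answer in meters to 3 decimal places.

0.111 meters

Truncating at 6 decimal places can drop up to a full unit in the last place, so the latitude may be off by as much as 1e-06°.
North–south distance: 1e-06° × 110574 m/° = 0.110574 m.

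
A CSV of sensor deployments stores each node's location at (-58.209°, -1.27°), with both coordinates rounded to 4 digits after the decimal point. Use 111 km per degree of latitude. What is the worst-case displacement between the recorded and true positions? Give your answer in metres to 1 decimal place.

Rounding to 4 decimal places leaves each coordinate within ±5e-05° of the true value.
North–south component: 5e-05° × 111000 = 5.55 m.
East–west component at 58.209°: 5e-05° × 111000 × cos 58.209° ≈ 5e-05 × 58477.3 ≈ 2.92386 m.
Combining orthogonally: (5.55² + 2.92386²)^½ ≈ 6.27308 m.

6.3 metres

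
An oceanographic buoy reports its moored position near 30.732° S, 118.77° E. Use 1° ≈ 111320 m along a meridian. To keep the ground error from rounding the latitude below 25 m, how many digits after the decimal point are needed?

4

One degree of latitude covers 111320 m.
Rounding to N decimal places gives at most 0.5 × 10⁻ᴺ degrees of error, i.e. 0.5 × 10⁻ᴺ × 111320 m.
Setting 55660 × 10⁻ᴺ ≤ 25 gives 10ᴺ ≥ 2226, i.e. N ≥ 3.35.
N = 3 would give 55.7 m (too coarse); N = 4 gives 5.57 m ≤ 25 m.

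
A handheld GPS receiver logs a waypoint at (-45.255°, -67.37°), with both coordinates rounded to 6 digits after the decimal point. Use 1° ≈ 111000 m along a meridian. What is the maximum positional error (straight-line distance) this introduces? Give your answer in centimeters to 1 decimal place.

Rounding to 6 decimal places leaves each coordinate within ±5e-07° of the true value.
Latitude error → 5e-07 × 111000 = 0.0555 m along the meridian.
East–west component at 45.255°: 5e-07° × 111000 × cos 45.255° ≈ 5e-07 × 78138.8 ≈ 0.0390694 m.
Combining orthogonally: (0.0555² + 0.0390694²)^½ ≈ 0.0678724 m.
That is 0.0678724 m = 6.7872 cm.

6.8 centimeters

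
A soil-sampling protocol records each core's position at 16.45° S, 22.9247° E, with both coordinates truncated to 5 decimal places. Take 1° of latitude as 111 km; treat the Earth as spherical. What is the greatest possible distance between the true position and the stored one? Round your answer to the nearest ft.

Truncating at 5 decimal places can drop up to a full unit in the last place, so each coordinate may be off by as much as 1e-05°.
N–S: 1e-05° × 111000 m/° = 1.11 m.
E–W at 16.45°: 1e-05° × 111000 × cos 16.45° = 1e-05 × 111000 × 0.9591 ≈ 1.06456 m.
The two errors are perpendicular, so the maximum displacement is √(1.11² + 1.06456²) ≈ 1.53798 m.
In feet: 1.53798 m ÷ 0.3048 ≈ 5.0459 ft.

5 ft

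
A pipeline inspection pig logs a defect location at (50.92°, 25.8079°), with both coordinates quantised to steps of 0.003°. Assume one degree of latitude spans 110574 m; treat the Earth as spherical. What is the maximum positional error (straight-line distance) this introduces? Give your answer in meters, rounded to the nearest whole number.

196 meters

With a 0.003° grid the true value lies within half a step, ±0.003°/2 = ±0.0015°, of the stored one.
Latitude error → 0.0015 × 110574 = 165.861 m along the meridian.
East–west component at 50.92°: 0.0015° × 110574 × cos 50.92° ≈ 0.0015 × 69706.4 ≈ 104.56 m.
Combining orthogonally: (165.861² + 104.56²)^½ ≈ 196.068 m.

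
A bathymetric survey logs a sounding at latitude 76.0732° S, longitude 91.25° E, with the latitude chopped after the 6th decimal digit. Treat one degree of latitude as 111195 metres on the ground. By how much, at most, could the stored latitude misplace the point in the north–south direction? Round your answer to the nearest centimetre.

11 centimetres

Truncating at 6 decimal places can drop up to a full unit in the last place, so the latitude may be off by as much as 1e-06°.
So the N–S error is at most 1e-06 × 111195 = 0.111195 m.
That is 0.111195 m = 11.119 cm.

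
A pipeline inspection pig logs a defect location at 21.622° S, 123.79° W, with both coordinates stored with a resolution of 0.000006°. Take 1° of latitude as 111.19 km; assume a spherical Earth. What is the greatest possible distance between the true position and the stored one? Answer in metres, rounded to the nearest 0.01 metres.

With a 0.000006° grid the true value lies within half a step, ±0.000006°/2 = ±3e-06°, of the stored one.
North–south component: 3e-06° × 111190 = 0.33357 m.
East–west component at 21.622°: 3e-06° × 111190 × cos 21.622° ≈ 3e-06 × 103366 ≈ 0.310098 m.
The two errors are perpendicular, so the maximum displacement is √(0.33357² + 0.310098²) ≈ 0.455445 m.

0.46 metres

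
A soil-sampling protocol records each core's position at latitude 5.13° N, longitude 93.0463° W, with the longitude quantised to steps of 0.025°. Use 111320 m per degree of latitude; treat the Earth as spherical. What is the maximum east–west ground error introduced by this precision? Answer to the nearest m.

With a 0.025° grid the true value lies within half a step, ±0.025°/2 = ±0.0125°, of the stored one.
Parallels shrink by cos φ, so at 5.13° a degree of longitude is 111320 × 0.9960 ≈ 110874 m.
Maximum E–W displacement: 0.0125 × 110874 = 1385.93 m.

1386 m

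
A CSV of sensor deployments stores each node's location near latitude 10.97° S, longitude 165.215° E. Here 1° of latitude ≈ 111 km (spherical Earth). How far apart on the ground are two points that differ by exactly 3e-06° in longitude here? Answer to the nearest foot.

1 feet

3e-06° of longitude at 10.97° is 3e-06 × 111000 × cos 10.97° ≈ 3e-06 × 108972 = 0.326915 m.
In feet: 0.326915 m ÷ 0.3048 ≈ 1.0726 ft.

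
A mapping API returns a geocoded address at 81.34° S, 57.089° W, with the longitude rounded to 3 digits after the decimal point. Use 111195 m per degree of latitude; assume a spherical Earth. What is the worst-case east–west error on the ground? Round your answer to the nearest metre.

8 metres

Rounding to 3 decimal places leaves the longitude within ±0.0005° of the true value.
At latitude 81.34° a degree of longitude spans 111195 m × cos 81.34° = 111195 × 0.1506 ≈ 16742.7 m.
Maximum E–W displacement: 0.0005 × 16742.7 = 8.37135 m.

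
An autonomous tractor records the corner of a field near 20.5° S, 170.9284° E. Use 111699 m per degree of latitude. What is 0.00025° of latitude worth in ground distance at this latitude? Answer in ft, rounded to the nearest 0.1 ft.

Along a meridian 0.00025° is 0.00025 × 111699 = 27.9247 m.
Converting: 27.9247 m × 3.2808 ft/m ≈ 91.617 ft.

91.6 ft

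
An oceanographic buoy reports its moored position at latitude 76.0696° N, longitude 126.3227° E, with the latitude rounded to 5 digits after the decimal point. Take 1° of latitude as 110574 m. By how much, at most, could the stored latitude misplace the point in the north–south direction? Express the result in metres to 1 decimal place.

Rounding to 5 decimal places leaves the latitude within ±5e-06° of the true value.
So the N–S error is at most 5e-06 × 110574 = 0.55287 m.

0.6 metres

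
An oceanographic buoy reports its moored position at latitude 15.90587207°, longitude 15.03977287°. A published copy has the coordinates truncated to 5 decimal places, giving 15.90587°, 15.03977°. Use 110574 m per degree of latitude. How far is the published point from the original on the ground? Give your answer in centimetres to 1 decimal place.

Δlat = 15.90587207 − 15.90587 = +0.00000207°; Δlon = 15.03977287 − 15.03977 = +0.00000287°.
North–south shift: 0.00000207 × 110574 = 0.228888 m.
E–W at 15.9059°: 0.00000287° × 110574 × cos 15.9059° = 0.00000287 × 110574 × 0.9617 ≈ 0.305197 m.
Combined displacement = (0.228888² + 0.305197²)^½ ≈ 0.381491 m.
That is 0.381491 m = 38.149 cm.

38.1 centimetres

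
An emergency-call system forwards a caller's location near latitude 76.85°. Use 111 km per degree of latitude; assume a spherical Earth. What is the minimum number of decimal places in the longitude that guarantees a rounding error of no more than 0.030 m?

6 decimal places

At 76.85° one degree of longitude covers 111000 × cos 76.85° ≈ 111000 × 0.2275 ≈ 25252.6 m.
Rounding to N decimal places gives at most 0.5 × 10⁻ᴺ degrees of error, i.e. 0.5 × 10⁻ᴺ × 25252.6 m.
Need 0.5 × 25252.6 × 10⁻ᴺ ≤ 0.030 → 10⁻ᴺ ≤ 2.376e-06, so N ≥ 5.62.
So 6 decimal places suffice (0.0126 m); 5 would allow up to 0.126 m.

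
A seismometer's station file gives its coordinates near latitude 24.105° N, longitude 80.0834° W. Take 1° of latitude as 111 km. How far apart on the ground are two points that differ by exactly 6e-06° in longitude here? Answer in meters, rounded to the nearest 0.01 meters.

0.61 meters

One degree of longitude here spans 111000 × cos 24.105° = 111000 × 0.9128 ≈ 101321 m; 6e-06° of that is 0.607924 m.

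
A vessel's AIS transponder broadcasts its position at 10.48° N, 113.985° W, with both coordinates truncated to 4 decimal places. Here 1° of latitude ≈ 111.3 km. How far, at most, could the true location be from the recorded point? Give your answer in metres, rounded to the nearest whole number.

16 metres

Truncating at 4 decimal places can drop up to a full unit in the last place, so each coordinate may be off by as much as 0.0001°.
N–S: 0.0001° × 111300 m/° = 11.13 m.
E–W at 10.48°: 0.0001° × 111300 × cos 10.48° = 0.0001 × 111300 × 0.9833 ≈ 10.9443 m.
The two errors are perpendicular, so the maximum displacement is √(11.13² + 10.9443²) ≈ 15.6095 m.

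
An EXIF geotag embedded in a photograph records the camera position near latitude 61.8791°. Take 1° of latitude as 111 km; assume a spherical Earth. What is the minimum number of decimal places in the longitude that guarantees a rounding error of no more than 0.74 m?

At 61.8791° one degree of longitude covers 111000 × cos 61.8791° ≈ 111000 × 0.4713 ≈ 52318 m.
With N decimal places the half-ulp bound is 0.5·10⁻ᴺ°, or 0.5·10⁻ᴺ × 52318 m on the ground.
Need 0.5 × 52318 × 10⁻ᴺ ≤ 0.74 → 10⁻ᴺ ≤ 2.829e-05, so N ≥ 4.55.
So 5 decimal places suffice (0.262 m); 4 would allow up to 2.62 m.

5 decimal places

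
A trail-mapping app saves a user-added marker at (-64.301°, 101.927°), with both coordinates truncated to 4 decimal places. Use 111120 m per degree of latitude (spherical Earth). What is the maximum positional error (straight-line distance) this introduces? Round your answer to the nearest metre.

Truncating at 4 decimal places can drop up to a full unit in the last place, so each coordinate may be off by as much as 0.0001°.
N–S: 0.0001° × 111120 m/° = 11.112 m.
Longitude error → 0.0001 × 111120 × cos 64.301° = 0.0001 × 111120 × 0.4336 ≈ 4.81864 m.
Worst case both components are at the extreme and orthogonal: √(11.112² + 4.81864²) ≈ 12.1118 m.

12 metres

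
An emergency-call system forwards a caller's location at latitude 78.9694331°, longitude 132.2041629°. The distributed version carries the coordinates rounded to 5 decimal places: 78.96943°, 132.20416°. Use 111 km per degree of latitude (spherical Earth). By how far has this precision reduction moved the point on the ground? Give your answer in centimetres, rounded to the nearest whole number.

35 centimetres

Δlat = 78.9694331 − 78.96943 = +0.0000031°; Δlon = 132.2041629 − 132.20416 = +0.0000029°.
N–S: 0.0000031° × 111000 m/° = 0.3441 m.
East–west at this latitude: 0.0000029° × 111000 × cos 78.9694° ≈ 0.0000029 × 21237.9 = 0.06159 m.
Hypotenuse of the two orthogonal shifts: √(0.3441² + 0.06159²) = 0.349569 m.
That is 0.349569 m = 34.957 cm.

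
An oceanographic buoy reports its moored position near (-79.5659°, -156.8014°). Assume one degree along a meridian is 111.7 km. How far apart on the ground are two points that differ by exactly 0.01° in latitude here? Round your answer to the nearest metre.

Along a meridian 0.01° is 0.01 × 111700 = 1117 m.

1117 metres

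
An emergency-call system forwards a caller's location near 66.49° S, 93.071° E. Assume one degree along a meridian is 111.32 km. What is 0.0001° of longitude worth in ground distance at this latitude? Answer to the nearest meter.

4 meters

One degree of longitude here spans 111320 × cos 66.49° = 111320 × 0.3989 ≈ 44406.6 m; 0.0001° of that is 4.44066 m.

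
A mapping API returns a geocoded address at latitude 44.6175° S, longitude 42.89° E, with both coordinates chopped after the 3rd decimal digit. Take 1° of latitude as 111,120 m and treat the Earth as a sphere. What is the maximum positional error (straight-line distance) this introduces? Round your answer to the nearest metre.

Truncating at 3 decimal places can drop up to a full unit in the last place, so each coordinate may be off by as much as 0.001°.
North–south component: 0.001° × 111120 = 111.12 m.
E–W at 44.6175°: 0.001° × 111120 × cos 44.6175° = 0.001 × 111120 × 0.7118 ≈ 79.0965 m.
Worst case both components are at the extreme and orthogonal: √(111.12² + 79.0965²) ≈ 136.396 m.

136 metres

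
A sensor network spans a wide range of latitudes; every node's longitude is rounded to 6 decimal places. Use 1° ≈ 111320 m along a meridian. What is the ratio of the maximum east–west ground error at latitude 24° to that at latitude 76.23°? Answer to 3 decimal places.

Rounding to 6 decimal places leaves the longitude within ±5e-07° of the true value.
At 24°: 5e-07° × 111320 × cos 24° = 5e-07 × 111320 × 0.9135 ≈ 0.050848 m.
Error at 76.23° = 5e-07° × 111320 × cos 76.23° ≈ 0.05566 × 0.2380 = 0.013248 m.
The ratio reduces to cos 24° / cos 76.23° = 0.9135/0.2380 ≈ 3.8380.

3.838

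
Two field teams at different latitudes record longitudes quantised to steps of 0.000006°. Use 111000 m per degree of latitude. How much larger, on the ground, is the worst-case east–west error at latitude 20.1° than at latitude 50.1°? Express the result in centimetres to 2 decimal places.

With a 0.000006° grid the true value lies within half a step, ±0.000006°/2 = ±3e-06°, of the stored one.
Error at 20.1° = 3e-06° × 111000 × cos 20.1° ≈ 0.333 × 0.9391 = 0.31272 m.
At 50.1°: 3e-06° × 111000 × cos 50.1° = 3e-06 × 111000 × 0.6414 ≈ 0.2136 m.
So the lower-latitude error exceeds the higher by 0.31272 − 0.2136 = 0.099116 m.
That is 0.0991157 m = 9.9116 cm.

9.91 centimetres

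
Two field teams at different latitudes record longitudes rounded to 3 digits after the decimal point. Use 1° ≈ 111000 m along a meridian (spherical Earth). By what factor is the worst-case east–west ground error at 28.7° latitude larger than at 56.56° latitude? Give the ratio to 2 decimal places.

1.59

Rounding to 3 decimal places leaves the longitude within ±0.0005° of the true value.
Error at 28.7° = 0.0005° × 111000 × cos 28.7° ≈ 55.5 × 0.8771 = 48.682 m.
Error at 56.56° = 0.0005° × 111000 × cos 56.56° ≈ 55.5 × 0.5511 = 30.584 m.
Ratio: 48.682 / 30.584 = cos 28.7° / cos 56.56° ≈ 1.5917.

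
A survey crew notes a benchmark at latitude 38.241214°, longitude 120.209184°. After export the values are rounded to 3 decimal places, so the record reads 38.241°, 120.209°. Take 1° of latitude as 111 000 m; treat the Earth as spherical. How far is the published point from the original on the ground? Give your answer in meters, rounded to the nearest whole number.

29 meters

Δlat = 38.241214 − 38.241 = +0.000214°; Δlon = 120.209184 − 120.209 = +0.000184°.
N–S: 0.000214° × 111000 m/° = 23.754 m.
East–west at this latitude: 0.000184° × 111000 × cos 38.241° ≈ 0.000184 × 87181 = 16.0413 m.
Distance: √(23.754² + 16.0413²) ≈ 28.6631 m.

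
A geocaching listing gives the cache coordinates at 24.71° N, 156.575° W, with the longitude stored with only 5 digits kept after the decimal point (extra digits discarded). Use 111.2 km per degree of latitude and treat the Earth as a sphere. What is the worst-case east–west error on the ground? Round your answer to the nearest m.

Truncating at 5 decimal places can drop up to a full unit in the last place, so the longitude may be off by as much as 1e-05°.
One degree of longitude at 24.71° is 111200 × cos 24.71° ≈ 111200 × 0.9084 = 101018 m.
East–west error: 1e-05° × 101018 m/° ≈ 1.01018 m.

1 m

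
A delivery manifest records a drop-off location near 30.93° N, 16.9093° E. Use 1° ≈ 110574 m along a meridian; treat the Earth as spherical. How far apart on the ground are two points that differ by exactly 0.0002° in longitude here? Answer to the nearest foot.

62 feet

One degree of longitude here spans 110574 × cos 30.93° = 110574 × 0.8578 ≈ 94849.9 m; 0.0002° of that is 18.97 m.
Converting: 18.97 m × 3.2808 ft/m ≈ 62.237 ft.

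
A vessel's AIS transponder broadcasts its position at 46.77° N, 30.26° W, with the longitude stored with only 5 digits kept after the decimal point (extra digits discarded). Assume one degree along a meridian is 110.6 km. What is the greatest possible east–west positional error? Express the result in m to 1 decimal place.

Truncating at 5 decimal places can drop up to a full unit in the last place, so the longitude may be off by as much as 1e-05°.
One degree of longitude at 46.77° is 110600 × cos 46.77° ≈ 110600 × 0.6849 = 75753.1 m.
So at most 1e-05° × 75753.1 ≈ 0.757531 m east–west.

0.8 m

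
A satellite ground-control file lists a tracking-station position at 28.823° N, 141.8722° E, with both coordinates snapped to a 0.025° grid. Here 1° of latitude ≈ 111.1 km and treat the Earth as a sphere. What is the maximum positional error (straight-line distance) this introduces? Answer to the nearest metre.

1846 metres

With a 0.025° grid the true value lies within half a step, ±0.025°/2 = ±0.0125°, of the stored one.
N–S: 0.0125° × 111100 m/° = 1388.75 m.
East–west component at 28.823°: 0.0125° × 111100 × cos 28.823° ≈ 0.0125 × 97336.2 ≈ 1216.7 m.
The two errors are perpendicular, so the maximum displacement is √(1388.75² + 1216.7²) ≈ 1846.35 m.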